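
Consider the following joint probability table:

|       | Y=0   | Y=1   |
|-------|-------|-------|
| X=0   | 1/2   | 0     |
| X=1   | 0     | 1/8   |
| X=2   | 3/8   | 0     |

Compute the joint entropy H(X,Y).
H(X,Y) = -Σ P(X,Y) log₂ P(X,Y), summed over the non-zero cells:
H(X,Y) = -[(1/2)·log₂(1/2) + (1/8)·log₂(1/8) + (3/8)·log₂(3/8)]
  = 0.5000 + 0.3750 + 0.5306
  = 1.4056 bits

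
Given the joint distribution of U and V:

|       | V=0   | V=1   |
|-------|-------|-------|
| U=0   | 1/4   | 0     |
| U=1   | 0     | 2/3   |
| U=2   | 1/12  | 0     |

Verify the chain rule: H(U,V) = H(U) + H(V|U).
Left side:
H(U,V) = -[(1/4)·log₂(1/4) + (2/3)·log₂(2/3) + (1/12)·log₂(1/12)]
  = 0.5000 + 0.3900 + 0.2987
  = 1.1887 bits

Right side:
Marginal P(U) (row sums):
  P(U=0) = 1/4 + 0 = 1/4
  P(U=1) = 0 + 2/3 = 2/3
  P(U=2) = 1/12 + 0 = 1/12
H(U) = -[(1/4)·log₂(1/4) + (2/3)·log₂(2/3) + (1/12)·log₂(1/12)]
  = 0.5000 + 0.3900 + 0.2987
  = 1.1887 bits
H(V|U) = -Σ P(U,V)·log₂ P(V|U), where P(V|U) = P(U,V) / P(U)
  (cells with P(U,V) = 0 contribute 0)
  (U=0,V=0): P(V|U) = (1/4)/(1/4) = 1;  -(1/4)·log₂(1) = 0.0000
  (U=1,V=1): P(V|U) = (2/3)/(2/3) = 1;  -(2/3)·log₂(1) = 0.0000
  (U=2,V=0): P(V|U) = (1/12)/(1/12) = 1;  -(1/12)·log₂(1) = 0.0000
H(V|U) = 0.0000 + 0.0000 + 0.0000
  = 0.0000 bits
H(U) + H(V|U) = 1.1887 + 0.0000 = 1.1887 bits

Both sides equal 1.1887 bits, so the chain rule holds ✓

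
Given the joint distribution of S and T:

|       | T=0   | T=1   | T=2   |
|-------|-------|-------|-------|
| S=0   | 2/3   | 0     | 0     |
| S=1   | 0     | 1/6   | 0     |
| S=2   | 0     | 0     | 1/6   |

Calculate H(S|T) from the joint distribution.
Marginal P(T) (column sums):
  P(T=0) = 2/3 + 0 + 0 = 2/3
  P(T=1) = 0 + 1/6 + 0 = 1/6
  P(T=2) = 0 + 0 + 1/6 = 1/6

H(S|T) = -Σ P(S,T)·log₂ P(S|T), where P(S|T) = P(S,T) / P(T)
  (cells with P(S,T) = 0 contribute 0)
  (S=0,T=0): P(S|T) = (2/3)/(2/3) = 1;  -(2/3)·log₂(1) = 0.0000
  (S=1,T=1): P(S|T) = (1/6)/(1/6) = 1;  -(1/6)·log₂(1) = 0.0000
  (S=2,T=2): P(S|T) = (1/6)/(1/6) = 1;  -(1/6)·log₂(1) = 0.0000
H(S|T) = 0.0000 + 0.0000 + 0.0000
  = 0.0000 bits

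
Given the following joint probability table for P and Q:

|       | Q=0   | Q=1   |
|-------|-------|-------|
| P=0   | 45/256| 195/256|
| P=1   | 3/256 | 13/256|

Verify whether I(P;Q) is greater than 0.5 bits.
Marginal P(P) (row sums):
  P(P=0) = 45/256 + 195/256 = 15/16
  P(P=1) = 3/256 + 13/256 = 1/16
Marginal P(Q) (column sums):
  P(Q=0) = 45/256 + 3/256 = 3/16
  P(Q=1) = 195/256 + 13/256 = 13/16

H(P) = -[(15/16)·log₂(15/16) + (1/16)·log₂(1/16)]
  = 0.0873 + 0.2500
  = 0.3373 bits
H(Q) = -[(3/16)·log₂(3/16) + (13/16)·log₂(13/16)]
  = 0.4528 + 0.2434
  = 0.6962 bits
H(P,Q) = -[(45/256)·log₂(45/256) + (195/256)·log₂(195/256) + (3/256)·log₂(3/256) + (13/256)·log₂(13/256)]
  = 0.4409 + 0.2991 + 0.0752 + 0.2183
  = 1.0335 bits

I(P;Q) = H(P) + H(Q) - H(P,Q)
  = 0.3373 + 0.6962 - 1.0335
  = 0.0000 bits

No. I(P;Q) = 0.0000 bits, which is ≤ 0.5 bits.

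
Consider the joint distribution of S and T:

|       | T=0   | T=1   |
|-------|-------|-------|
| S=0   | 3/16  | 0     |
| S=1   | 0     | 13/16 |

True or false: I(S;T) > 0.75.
Marginal P(S) (row sums):
  P(S=0) = 3/16 + 0 = 3/16
  P(S=1) = 0 + 13/16 = 13/16
Marginal P(T) (column sums):
  P(T=0) = 3/16 + 0 = 3/16
  P(T=1) = 0 + 13/16 = 13/16

H(S) = -[(3/16)·log₂(3/16) + (13/16)·log₂(13/16)]
  = 0.4528 + 0.2434
  = 0.6962 bits
H(T) = -[(3/16)·log₂(3/16) + (13/16)·log₂(13/16)]
  = 0.4528 + 0.2434
  = 0.6962 bits
H(S,T) = -[(3/16)·log₂(3/16) + (13/16)·log₂(13/16)]
  = 0.4528 + 0.2434
  = 0.6962 bits

I(S;T) = H(S) + H(T) - H(S,T)
  = 0.6962 + 0.6962 - 0.6962
  = 0.6962 bits

False. I(S;T) = 0.6962 bits, which is ≤ 0.75 bits.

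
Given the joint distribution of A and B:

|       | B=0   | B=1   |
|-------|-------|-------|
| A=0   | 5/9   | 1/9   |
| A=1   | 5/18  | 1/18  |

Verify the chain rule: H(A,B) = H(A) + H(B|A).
Left side:
H(A,B) = -[(5/9)·log₂(5/9) + (1/9)·log₂(1/9) + (5/18)·log₂(5/18) + (1/18)·log₂(1/18)]
  = 0.4711 + 0.3522 + 0.5133 + 0.2317
  = 1.5683 bits

Right side:
Marginal P(A) (row sums):
  P(A=0) = 5/9 + 1/9 = 2/3
  P(A=1) = 5/18 + 1/18 = 1/3
H(A) = -[(2/3)·log₂(2/3) + (1/3)·log₂(1/3)]
  = 0.3900 + 0.5283
  = 0.9183 bits
H(B|A) = -Σ P(A,B)·log₂ P(B|A), where P(B|A) = P(A,B) / P(A)
  (A=0,B=0): P(B|A) = (5/9)/(2/3) = 5/6;  -(5/9)·log₂(5/6) = 0.1461
  (A=0,B=1): P(B|A) = (1/9)/(2/3) = 1/6;  -(1/9)·log₂(1/6) = 0.2872
  (A=1,B=0): P(B|A) = (5/18)/(1/3) = 5/6;  -(5/18)·log₂(5/6) = 0.0731
  (A=1,B=1): P(B|A) = (1/18)/(1/3) = 1/6;  -(1/18)·log₂(1/6) = 0.1436
H(B|A) = 0.1461 + 0.2872 + 0.0731 + 0.1436
  = 0.6500 bits
H(A) + H(B|A) = 0.9183 + 0.6500 = 1.5683 bits

Both sides equal 1.5683 bits, so the chain rule holds ✓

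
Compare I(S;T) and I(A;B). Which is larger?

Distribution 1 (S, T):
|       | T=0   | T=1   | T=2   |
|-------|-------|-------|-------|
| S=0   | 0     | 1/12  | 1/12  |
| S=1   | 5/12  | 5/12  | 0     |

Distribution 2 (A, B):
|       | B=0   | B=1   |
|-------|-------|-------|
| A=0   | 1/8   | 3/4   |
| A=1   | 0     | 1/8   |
Distribution 1 (S, T):
Marginal P(S) (row sums):
  P(S=0) = 0 + 1/12 + 1/12 = 1/6
  P(S=1) = 5/12 + 5/12 + 0 = 5/6
Marginal P(T) (column sums):
  P(T=0) = 0 + 5/12 = 5/12
  P(T=1) = 1/12 + 5/12 = 1/2
  P(T=2) = 1/12 + 0 = 1/12

H(S) = -[(1/6)·log₂(1/6) + (5/6)·log₂(5/6)]
  = 0.4308 + 0.2192
  = 0.6500 bits
H(T) = -[(5/12)·log₂(5/12) + (1/2)·log₂(1/2) + (1/12)·log₂(1/12)]
  = 0.5263 + 0.5000 + 0.2987
  = 1.3250 bits
H(S,T) = -[(1/12)·log₂(1/12) + (1/12)·log₂(1/12) + (5/12)·log₂(5/12) + (5/12)·log₂(5/12)]
  = 0.2987 + 0.2987 + 0.5263 + 0.5263
  = 1.6500 bits

I(S;T) = H(S) + H(T) - H(S,T)
  = 0.6500 + 1.3250 - 1.6500
  = 0.3250 bits

Distribution 2 (A, B):
Marginal P(A) (row sums):
  P(A=0) = 1/8 + 3/4 = 7/8
  P(A=1) = 0 + 1/8 = 1/8
Marginal P(B) (column sums):
  P(B=0) = 1/8 + 0 = 1/8
  P(B=1) = 3/4 + 1/8 = 7/8

H(A) = -[(7/8)·log₂(7/8) + (1/8)·log₂(1/8)]
  = 0.1686 + 0.3750
  = 0.5436 bits
H(B) = -[(1/8)·log₂(1/8) + (7/8)·log₂(7/8)]
  = 0.3750 + 0.1686
  = 0.5436 bits
H(A,B) = -[(1/8)·log₂(1/8) + (3/4)·log₂(3/4) + (1/8)·log₂(1/8)]
  = 0.3750 + 0.3113 + 0.3750
  = 1.0613 bits

I(A;B) = H(A) + H(B) - H(A,B)
  = 0.5436 + 0.5436 - 1.0613
  = 0.0259 bits

I(S;T) = 0.3250 bits > I(A;B) = 0.0259 bits, so (S, T) has the higher mutual information (stronger dependence).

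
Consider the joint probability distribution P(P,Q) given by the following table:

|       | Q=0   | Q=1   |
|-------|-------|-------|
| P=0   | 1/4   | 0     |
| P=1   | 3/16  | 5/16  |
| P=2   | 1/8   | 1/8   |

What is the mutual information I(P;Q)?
Marginal P(P) (row sums):
  P(P=0) = 1/4 + 0 = 1/4
  P(P=1) = 3/16 + 5/16 = 1/2
  P(P=2) = 1/8 + 1/8 = 1/4
Marginal P(Q) (column sums):
  P(Q=0) = 1/4 + 3/16 + 1/8 = 9/16
  P(Q=1) = 0 + 5/16 + 1/8 = 7/16

H(P) = -[(1/4)·log₂(1/4) + (1/2)·log₂(1/2) + (1/4)·log₂(1/4)]
  = 0.5000 + 0.5000 + 0.5000
  = 1.5000 bits
H(Q) = -[(9/16)·log₂(9/16) + (7/16)·log₂(7/16)]
  = 0.4669 + 0.5218
  = 0.9887 bits
H(P,Q) = -[(1/4)·log₂(1/4) + (3/16)·log₂(3/16) + (5/16)·log₂(5/16) + (1/8)·log₂(1/8) + (1/8)·log₂(1/8)]
  = 0.5000 + 0.4528 + 0.5244 + 0.3750 + 0.3750
  = 2.2272 bits

I(P;Q) = H(P) + H(Q) - H(P,Q)
  = 1.5000 + 0.9887 - 2.2272
  = 0.2615 bits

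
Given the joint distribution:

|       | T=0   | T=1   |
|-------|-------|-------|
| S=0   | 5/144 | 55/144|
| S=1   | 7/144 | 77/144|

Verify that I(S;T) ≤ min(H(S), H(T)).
Marginal P(S) (row sums):
  P(S=0) = 5/144 + 55/144 = 5/12
  P(S=1) = 7/144 + 77/144 = 7/12
Marginal P(T) (column sums):
  P(T=0) = 5/144 + 7/144 = 1/12
  P(T=1) = 55/144 + 77/144 = 11/12

H(S) = -[(5/12)·log₂(5/12) + (7/12)·log₂(7/12)]
  = 0.5263 + 0.4536
  = 0.9799 bits
H(T) = -[(1/12)·log₂(1/12) + (11/12)·log₂(11/12)]
  = 0.2987 + 0.1151
  = 0.4138 bits
H(S,T) = -[(5/144)·log₂(5/144) + (55/144)·log₂(55/144) + (7/144)·log₂(7/144) + (77/144)·log₂(77/144)]
  = 0.1683 + 0.5304 + 0.2121 + 0.4829
  = 1.3937 bits

I(S;T) = H(S) + H(T) - H(S,T)
  = 0.9799 + 0.4138 - 1.3937
  = 0.0000 bits

min(H(S), H(T)) = min(0.9799, 0.4138) = 0.4138 bits
Since 0.0000 ≤ 0.4138, the bound is satisfied ✓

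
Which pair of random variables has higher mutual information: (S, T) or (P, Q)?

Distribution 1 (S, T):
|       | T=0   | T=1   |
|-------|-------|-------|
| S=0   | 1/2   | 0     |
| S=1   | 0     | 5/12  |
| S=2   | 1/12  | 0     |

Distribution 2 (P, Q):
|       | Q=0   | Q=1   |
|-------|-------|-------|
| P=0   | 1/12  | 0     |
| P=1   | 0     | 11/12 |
Distribution 1 (S, T):
Marginal P(S) (row sums):
  P(S=0) = 1/2 + 0 = 1/2
  P(S=1) = 0 + 5/12 = 5/12
  P(S=2) = 1/12 + 0 = 1/12
Marginal P(T) (column sums):
  P(T=0) = 1/2 + 0 + 1/12 = 7/12
  P(T=1) = 0 + 5/12 + 0 = 5/12

H(S) = -[(1/2)·log₂(1/2) + (5/12)·log₂(5/12) + (1/12)·log₂(1/12)]
  = 0.5000 + 0.5263 + 0.2987
  = 1.3250 bits
H(T) = -[(7/12)·log₂(7/12) + (5/12)·log₂(5/12)]
  = 0.4536 + 0.5263
  = 0.9799 bits
H(S,T) = -[(1/2)·log₂(1/2) + (5/12)·log₂(5/12) + (1/12)·log₂(1/12)]
  = 0.5000 + 0.5263 + 0.2987
  = 1.3250 bits

I(S;T) = H(S) + H(T) - H(S,T)
  = 1.3250 + 0.9799 - 1.3250
  = 0.9799 bits

Distribution 2 (P, Q):
Marginal P(P) (row sums):
  P(P=0) = 1/12 + 0 = 1/12
  P(P=1) = 0 + 11/12 = 11/12
Marginal P(Q) (column sums):
  P(Q=0) = 1/12 + 0 = 1/12
  P(Q=1) = 0 + 11/12 = 11/12

H(P) = -[(1/12)·log₂(1/12) + (11/12)·log₂(11/12)]
  = 0.2987 + 0.1151
  = 0.4138 bits
H(Q) = -[(1/12)·log₂(1/12) + (11/12)·log₂(11/12)]
  = 0.2987 + 0.1151
  = 0.4138 bits
H(P,Q) = -[(1/12)·log₂(1/12) + (11/12)·log₂(11/12)]
  = 0.2987 + 0.1151
  = 0.4138 bits

I(P;Q) = H(P) + H(Q) - H(P,Q)
  = 0.4138 + 0.4138 - 0.4138
  = 0.4138 bits

I(S;T) = 0.9799 bits > I(P;Q) = 0.4138 bits, so (S, T) has the higher mutual information (stronger dependence).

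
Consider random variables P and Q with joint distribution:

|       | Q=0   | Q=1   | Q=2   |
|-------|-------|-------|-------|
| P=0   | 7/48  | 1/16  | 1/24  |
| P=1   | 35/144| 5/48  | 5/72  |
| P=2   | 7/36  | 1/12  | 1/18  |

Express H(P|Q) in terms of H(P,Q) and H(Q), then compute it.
H(P|Q) = H(P,Q) - H(Q)

Marginal P(Q) (column sums):
  P(Q=0) = 7/48 + 35/144 + 7/36 = 7/12
  P(Q=1) = 1/16 + 5/48 + 1/12 = 1/4
  P(Q=2) = 1/24 + 5/72 + 1/18 = 1/6

H(P,Q) = -[(7/48)·log₂(7/48) + (1/16)·log₂(1/16) + (1/24)·log₂(1/24) + (35/144)·log₂(35/144) + (5/48)·log₂(5/48) + (5/72)·log₂(5/72) + (7/36)·log₂(7/36) + (1/12)·log₂(1/12) + (1/18)·log₂(1/18)]
  = 0.4051 + 0.2500 + 0.1910 + 0.4960 + 0.3399 + 0.2672 + 0.4594 + 0.2987 + 0.2317
  = 2.9390 bits
H(Q) = -[(7/12)·log₂(7/12) + (1/4)·log₂(1/4) + (1/6)·log₂(1/6)]
  = 0.4536 + 0.5000 + 0.4308
  = 1.3844 bits

H(P|Q) = 2.9390 - 1.3844 = 1.5546 bits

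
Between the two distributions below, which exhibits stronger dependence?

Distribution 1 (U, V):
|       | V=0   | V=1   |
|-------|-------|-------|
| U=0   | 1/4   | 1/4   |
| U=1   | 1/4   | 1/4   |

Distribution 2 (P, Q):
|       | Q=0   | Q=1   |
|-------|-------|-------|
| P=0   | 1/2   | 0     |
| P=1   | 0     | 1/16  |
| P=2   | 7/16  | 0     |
Distribution 1 (U, V):
Marginal P(U) (row sums):
  P(U=0) = 1/4 + 1/4 = 1/2
  P(U=1) = 1/4 + 1/4 = 1/2
Marginal P(V) (column sums):
  P(V=0) = 1/4 + 1/4 = 1/2
  P(V=1) = 1/4 + 1/4 = 1/2

H(U) = -[(1/2)·log₂(1/2) + (1/2)·log₂(1/2)]
  = 0.5000 + 0.5000
  = 1.0000 bits
H(V) = -[(1/2)·log₂(1/2) + (1/2)·log₂(1/2)]
  = 0.5000 + 0.5000
  = 1.0000 bits
H(U,V) = -[(1/4)·log₂(1/4) + (1/4)·log₂(1/4) + (1/4)·log₂(1/4) + (1/4)·log₂(1/4)]
  = 0.5000 + 0.5000 + 0.5000 + 0.5000
  = 2.0000 bits

I(U;V) = H(U) + H(V) - H(U,V)
  = 1.0000 + 1.0000 - 2.0000
  = 0.0000 bits

Distribution 2 (P, Q):
Marginal P(P) (row sums):
  P(P=0) = 1/2 + 0 = 1/2
  P(P=1) = 0 + 1/16 = 1/16
  P(P=2) = 7/16 + 0 = 7/16
Marginal P(Q) (column sums):
  P(Q=0) = 1/2 + 0 + 7/16 = 15/16
  P(Q=1) = 0 + 1/16 + 0 = 1/16

H(P) = -[(1/2)·log₂(1/2) + (1/16)·log₂(1/16) + (7/16)·log₂(7/16)]
  = 0.5000 + 0.2500 + 0.5218
  = 1.2718 bits
H(Q) = -[(15/16)·log₂(15/16) + (1/16)·log₂(1/16)]
  = 0.0873 + 0.2500
  = 0.3373 bits
H(P,Q) = -[(1/2)·log₂(1/2) + (1/16)·log₂(1/16) + (7/16)·log₂(7/16)]
  = 0.5000 + 0.2500 + 0.5218
  = 1.2718 bits

I(P;Q) = H(P) + H(Q) - H(P,Q)
  = 1.2718 + 0.3373 - 1.2718
  = 0.3373 bits

I(P;Q) = 0.3373 bits > I(U;V) = 0.0000 bits, so (P, Q) has the higher mutual information (stronger dependence).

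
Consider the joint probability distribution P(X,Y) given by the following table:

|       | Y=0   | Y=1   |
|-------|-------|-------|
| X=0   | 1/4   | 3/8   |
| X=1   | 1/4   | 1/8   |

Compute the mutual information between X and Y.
Marginal P(X) (row sums):
  P(X=0) = 1/4 + 3/8 = 5/8
  P(X=1) = 1/4 + 1/8 = 3/8
Marginal P(Y) (column sums):
  P(Y=0) = 1/4 + 1/4 = 1/2
  P(Y=1) = 3/8 + 1/8 = 1/2

H(X) = -[(5/8)·log₂(5/8) + (3/8)·log₂(3/8)]
  = 0.4238 + 0.5306
  = 0.9544 bits
H(Y) = -[(1/2)·log₂(1/2) + (1/2)·log₂(1/2)]
  = 0.5000 + 0.5000
  = 1.0000 bits
H(X,Y) = -[(1/4)·log₂(1/4) + (3/8)·log₂(3/8) + (1/4)·log₂(1/4) + (1/8)·log₂(1/8)]
  = 0.5000 + 0.5306 + 0.5000 + 0.3750
  = 1.9056 bits

I(X;Y) = H(X) + H(Y) - H(X,Y)
  = 0.9544 + 1.0000 - 1.9056
  = 0.0488 bits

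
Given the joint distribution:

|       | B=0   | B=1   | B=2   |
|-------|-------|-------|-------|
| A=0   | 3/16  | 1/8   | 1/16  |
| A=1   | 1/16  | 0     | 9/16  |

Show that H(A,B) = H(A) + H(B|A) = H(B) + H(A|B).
Marginal P(A) (row sums):
  P(A=0) = 3/16 + 1/8 + 1/16 = 3/8
  P(A=1) = 1/16 + 0 + 9/16 = 5/8
Marginal P(B) (column sums):
  P(B=0) = 3/16 + 1/16 = 1/4
  P(B=1) = 1/8 + 0 = 1/8
  P(B=2) = 1/16 + 9/16 = 5/8

Decomposition 1: H(A) + H(B|A)
H(A) = -[(3/8)·log₂(3/8) + (5/8)·log₂(5/8)]
  = 0.5306 + 0.4238
  = 0.9544 bits
H(B|A) = -Σ P(A,B)·log₂ P(B|A), where P(B|A) = P(A,B) / P(A)
  (cells with P(A,B) = 0 contribute 0)
  (A=0,B=0): P(B|A) = (3/16)/(3/8) = 1/2;  -(3/16)·log₂(1/2) = 0.1875
  (A=0,B=1): P(B|A) = (1/8)/(3/8) = 1/3;  -(1/8)·log₂(1/3) = 0.1981
  (A=0,B=2): P(B|A) = (1/16)/(3/8) = 1/6;  -(1/16)·log₂(1/6) = 0.1616
  (A=1,B=0): P(B|A) = (1/16)/(5/8) = 1/10;  -(1/16)·log₂(1/10) = 0.2076
  (A=1,B=2): P(B|A) = (9/16)/(5/8) = 9/10;  -(9/16)·log₂(9/10) = 0.0855
H(B|A) = 0.1875 + 0.1981 + 0.1616 + 0.2076 + 0.0855
  = 0.8403 bits
H(A) + H(B|A) = 0.9544 + 0.8403 = 1.7947 bits

Decomposition 2: H(B) + H(A|B)
H(B) = -[(1/4)·log₂(1/4) + (1/8)·log₂(1/8) + (5/8)·log₂(5/8)]
  = 0.5000 + 0.3750 + 0.4238
  = 1.2988 bits
H(A|B) = -Σ P(A,B)·log₂ P(A|B), where P(A|B) = P(A,B) / P(B)
  (cells with P(A,B) = 0 contribute 0)
  (A=0,B=0): P(A|B) = (3/16)/(1/4) = 3/4;  -(3/16)·log₂(3/4) = 0.0778
  (A=0,B=1): P(A|B) = (1/8)/(1/8) = 1;  -(1/8)·log₂(1) = 0.0000
  (A=0,B=2): P(A|B) = (1/16)/(5/8) = 1/10;  -(1/16)·log₂(1/10) = 0.2076
  (A=1,B=0): P(A|B) = (1/16)/(1/4) = 1/4;  -(1/16)·log₂(1/4) = 0.1250
  (A=1,B=2): P(A|B) = (9/16)/(5/8) = 9/10;  -(9/16)·log₂(9/10) = 0.0855
H(A|B) = 0.0778 + 0.0000 + 0.2076 + 0.1250 + 0.0855
  = 0.4959 bits
H(B) + H(A|B) = 1.2988 + 0.4959 = 1.7947 bits

Direct computation of the joint entropy:
H(A,B) = -[(3/16)·log₂(3/16) + (1/8)·log₂(1/8) + (1/16)·log₂(1/16) + (1/16)·log₂(1/16) + (9/16)·log₂(9/16)]
  = 0.4528 + 0.3750 + 0.2500 + 0.2500 + 0.4669
  = 1.7947 bits

All three agree: H(A,B) = 1.7947 bits ✓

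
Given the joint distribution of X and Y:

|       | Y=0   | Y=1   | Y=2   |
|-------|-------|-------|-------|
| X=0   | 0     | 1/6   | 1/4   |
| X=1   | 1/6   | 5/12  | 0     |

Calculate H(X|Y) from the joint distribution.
Marginal P(Y) (column sums):
  P(Y=0) = 0 + 1/6 = 1/6
  P(Y=1) = 1/6 + 5/12 = 7/12
  P(Y=2) = 1/4 + 0 = 1/4

H(X|Y) = -Σ P(X,Y)·log₂ P(X|Y), where P(X|Y) = P(X,Y) / P(Y)
  (cells with P(X,Y) = 0 contribute 0)
  (X=0,Y=1): P(X|Y) = (1/6)/(7/12) = 2/7;  -(1/6)·log₂(2/7) = 0.3012
  (X=0,Y=2): P(X|Y) = (1/4)/(1/4) = 1;  -(1/4)·log₂(1) = 0.0000
  (X=1,Y=0): P(X|Y) = (1/6)/(1/6) = 1;  -(1/6)·log₂(1) = 0.0000
  (X=1,Y=1): P(X|Y) = (5/12)/(7/12) = 5/7;  -(5/12)·log₂(5/7) = 0.2023
H(X|Y) = 0.3012 + 0.0000 + 0.0000 + 0.2023
  = 0.5035 bits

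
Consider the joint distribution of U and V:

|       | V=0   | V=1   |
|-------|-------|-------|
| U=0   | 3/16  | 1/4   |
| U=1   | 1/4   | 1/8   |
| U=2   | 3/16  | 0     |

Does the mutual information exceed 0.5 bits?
Marginal P(U) (row sums):
  P(U=0) = 3/16 + 1/4 = 7/16
  P(U=1) = 1/4 + 1/8 = 3/8
  P(U=2) = 3/16 + 0 = 3/16
Marginal P(V) (column sums):
  P(V=0) = 3/16 + 1/4 + 3/16 = 5/8
  P(V=1) = 1/4 + 1/8 + 0 = 3/8

H(U) = -[(7/16)·log₂(7/16) + (3/8)·log₂(3/8) + (3/16)·log₂(3/16)]
  = 0.5218 + 0.5306 + 0.4528
  = 1.5052 bits
H(V) = -[(5/8)·log₂(5/8) + (3/8)·log₂(3/8)]
  = 0.4238 + 0.5306
  = 0.9544 bits
H(U,V) = -[(3/16)·log₂(3/16) + (1/4)·log₂(1/4) + (1/4)·log₂(1/4) + (1/8)·log₂(1/8) + (3/16)·log₂(3/16)]
  = 0.4528 + 0.5000 + 0.5000 + 0.3750 + 0.4528
  = 2.2806 bits

I(U;V) = H(U) + H(V) - H(U,V)
  = 1.5052 + 0.9544 - 2.2806
  = 0.1790 bits

No. I(U;V) = 0.1790 bits, which is ≤ 0.5 bits.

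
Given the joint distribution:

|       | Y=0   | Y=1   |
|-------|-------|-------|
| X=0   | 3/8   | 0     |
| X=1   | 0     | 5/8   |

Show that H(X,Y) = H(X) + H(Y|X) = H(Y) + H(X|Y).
Marginal P(X) (row sums):
  P(X=0) = 3/8 + 0 = 3/8
  P(X=1) = 0 + 5/8 = 5/8
Marginal P(Y) (column sums):
  P(Y=0) = 3/8 + 0 = 3/8
  P(Y=1) = 0 + 5/8 = 5/8

Decomposition 1: H(X) + H(Y|X)
H(X) = -[(3/8)·log₂(3/8) + (5/8)·log₂(5/8)]
  = 0.5306 + 0.4238
  = 0.9544 bits
H(Y|X) = -Σ P(X,Y)·log₂ P(Y|X), where P(Y|X) = P(X,Y) / P(X)
  (cells with P(X,Y) = 0 contribute 0)
  (X=0,Y=0): P(Y|X) = (3/8)/(3/8) = 1;  -(3/8)·log₂(1) = 0.0000
  (X=1,Y=1): P(Y|X) = (5/8)/(5/8) = 1;  -(5/8)·log₂(1) = 0.0000
H(Y|X) = 0.0000 + 0.0000
  = 0.0000 bits
H(X) + H(Y|X) = 0.9544 + 0.0000 = 0.9544 bits

Decomposition 2: H(Y) + H(X|Y)
H(Y) = -[(3/8)·log₂(3/8) + (5/8)·log₂(5/8)]
  = 0.5306 + 0.4238
  = 0.9544 bits
H(X|Y) = -Σ P(X,Y)·log₂ P(X|Y), where P(X|Y) = P(X,Y) / P(Y)
  (cells with P(X,Y) = 0 contribute 0)
  (X=0,Y=0): P(X|Y) = (3/8)/(3/8) = 1;  -(3/8)·log₂(1) = 0.0000
  (X=1,Y=1): P(X|Y) = (5/8)/(5/8) = 1;  -(5/8)·log₂(1) = 0.0000
H(X|Y) = 0.0000 + 0.0000
  = 0.0000 bits
H(Y) + H(X|Y) = 0.9544 + 0.0000 = 0.9544 bits

Direct computation of the joint entropy:
H(X,Y) = -[(3/8)·log₂(3/8) + (5/8)·log₂(5/8)]
  = 0.5306 + 0.4238
  = 0.9544 bits

All three agree: H(X,Y) = 0.9544 bits ✓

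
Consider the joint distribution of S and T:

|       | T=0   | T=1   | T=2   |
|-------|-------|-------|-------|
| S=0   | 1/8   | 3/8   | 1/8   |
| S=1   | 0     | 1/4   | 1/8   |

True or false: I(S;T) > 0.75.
Marginal P(S) (row sums):
  P(S=0) = 1/8 + 3/8 + 1/8 = 5/8
  P(S=1) = 0 + 1/4 + 1/8 = 3/8
Marginal P(T) (column sums):
  P(T=0) = 1/8 + 0 = 1/8
  P(T=1) = 3/8 + 1/4 = 5/8
  P(T=2) = 1/8 + 1/8 = 1/4

H(S) = -[(5/8)·log₂(5/8) + (3/8)·log₂(3/8)]
  = 0.4238 + 0.5306
  = 0.9544 bits
H(T) = -[(1/8)·log₂(1/8) + (5/8)·log₂(5/8) + (1/4)·log₂(1/4)]
  = 0.3750 + 0.4238 + 0.5000
  = 1.2988 bits
H(S,T) = -[(1/8)·log₂(1/8) + (3/8)·log₂(3/8) + (1/8)·log₂(1/8) + (1/4)·log₂(1/4) + (1/8)·log₂(1/8)]
  = 0.3750 + 0.5306 + 0.3750 + 0.5000 + 0.3750
  = 2.1556 bits

I(S;T) = H(S) + H(T) - H(S,T)
  = 0.9544 + 1.2988 - 2.1556
  = 0.0976 bits

False. I(S;T) = 0.0976 bits, which is ≤ 0.75 bits.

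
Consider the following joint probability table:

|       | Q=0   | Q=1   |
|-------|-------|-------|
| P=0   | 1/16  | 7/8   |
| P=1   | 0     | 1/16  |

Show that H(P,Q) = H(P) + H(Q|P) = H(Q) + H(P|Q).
Marginal P(P) (row sums):
  P(P=0) = 1/16 + 7/8 = 15/16
  P(P=1) = 0 + 1/16 = 1/16
Marginal P(Q) (column sums):
  P(Q=0) = 1/16 + 0 = 1/16
  P(Q=1) = 7/8 + 1/16 = 15/16

Decomposition 1: H(P) + H(Q|P)
H(P) = -[(15/16)·log₂(15/16) + (1/16)·log₂(1/16)]
  = 0.0873 + 0.2500
  = 0.3373 bits
H(Q|P) = -Σ P(P,Q)·log₂ P(Q|P), where P(Q|P) = P(P,Q) / P(P)
  (cells with P(P,Q) = 0 contribute 0)
  (P=0,Q=0): P(Q|P) = (1/16)/(15/16) = 1/15;  -(1/16)·log₂(1/15) = 0.2442
  (P=0,Q=1): P(Q|P) = (7/8)/(15/16) = 14/15;  -(7/8)·log₂(14/15) = 0.0871
  (P=1,Q=1): P(Q|P) = (1/16)/(1/16) = 1;  -(1/16)·log₂(1) = 0.0000
H(Q|P) = 0.2442 + 0.0871 + 0.0000
  = 0.3313 bits
H(P) + H(Q|P) = 0.3373 + 0.3313 = 0.6686 bits

Decomposition 2: H(Q) + H(P|Q)
H(Q) = -[(1/16)·log₂(1/16) + (15/16)·log₂(15/16)]
  = 0.2500 + 0.0873
  = 0.3373 bits
H(P|Q) = -Σ P(P,Q)·log₂ P(P|Q), where P(P|Q) = P(P,Q) / P(Q)
  (cells with P(P,Q) = 0 contribute 0)
  (P=0,Q=0): P(P|Q) = (1/16)/(1/16) = 1;  -(1/16)·log₂(1) = 0.0000
  (P=0,Q=1): P(P|Q) = (7/8)/(15/16) = 14/15;  -(7/8)·log₂(14/15) = 0.0871
  (P=1,Q=1): P(P|Q) = (1/16)/(15/16) = 1/15;  -(1/16)·log₂(1/15) = 0.2442
H(P|Q) = 0.0000 + 0.0871 + 0.2442
  = 0.3313 bits
H(Q) + H(P|Q) = 0.3373 + 0.3313 = 0.6686 bits

Direct computation of the joint entropy:
H(P,Q) = -[(1/16)·log₂(1/16) + (7/8)·log₂(7/8) + (1/16)·log₂(1/16)]
  = 0.2500 + 0.1686 + 0.2500
  = 0.6686 bits

All three agree: H(P,Q) = 0.6686 bits ✓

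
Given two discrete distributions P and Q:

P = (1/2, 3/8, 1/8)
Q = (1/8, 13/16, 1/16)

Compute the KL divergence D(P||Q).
D(P||Q) = Σ P(i) log₂(P(i)/Q(i))
  i=0: (1/2) × log₂((1/2)/(1/8)) = (1/2) × log₂(4) = 1.0000
  i=1: (3/8) × log₂((3/8)/(13/16)) = (3/8) × log₂(6/13) = -0.4183
  i=2: (1/8) × log₂((1/8)/(1/16)) = (1/8) × log₂(2) = 0.1250
D(P||Q) = 1.0000 - 0.4183 + 0.1250
  = 0.7067 bits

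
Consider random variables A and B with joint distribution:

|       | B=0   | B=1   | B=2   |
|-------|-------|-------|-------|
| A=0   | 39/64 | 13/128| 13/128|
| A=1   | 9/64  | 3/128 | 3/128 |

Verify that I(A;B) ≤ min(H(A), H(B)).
Marginal P(A) (row sums):
  P(A=0) = 39/64 + 13/128 + 13/128 = 13/16
  P(A=1) = 9/64 + 3/128 + 3/128 = 3/16
Marginal P(B) (column sums):
  P(B=0) = 39/64 + 9/64 = 3/4
  P(B=1) = 13/128 + 3/128 = 1/8
  P(B=2) = 13/128 + 3/128 = 1/8

H(A) = -[(13/16)·log₂(13/16) + (3/16)·log₂(3/16)]
  = 0.2434 + 0.4528
  = 0.6962 bits
H(B) = -[(3/4)·log₂(3/4) + (1/8)·log₂(1/8) + (1/8)·log₂(1/8)]
  = 0.3113 + 0.3750 + 0.3750
  = 1.0613 bits
H(A,B) = -[(39/64)·log₂(39/64) + (13/128)·log₂(13/128) + (13/128)·log₂(13/128) + (9/64)·log₂(9/64) + (3/128)·log₂(3/128) + (3/128)·log₂(3/128)]
  = 0.4355 + 0.3351 + 0.3351 + 0.3980 + 0.1269 + 0.1269
  = 1.7575 bits

I(A;B) = H(A) + H(B) - H(A,B)
  = 0.6962 + 1.0613 - 1.7575
  = 0.0000 bits

min(H(A), H(B)) = min(0.6962, 1.0613) = 0.6962 bits
Since 0.0000 ≤ 0.6962, the bound is satisfied ✓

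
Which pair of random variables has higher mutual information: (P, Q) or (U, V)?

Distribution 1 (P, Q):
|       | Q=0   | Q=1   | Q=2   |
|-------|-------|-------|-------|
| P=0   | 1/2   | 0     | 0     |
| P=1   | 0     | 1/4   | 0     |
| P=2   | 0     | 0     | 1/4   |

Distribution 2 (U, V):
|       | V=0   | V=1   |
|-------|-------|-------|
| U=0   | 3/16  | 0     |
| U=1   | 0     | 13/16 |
Distribution 1 (P, Q):
Marginal P(P) (row sums):
  P(P=0) = 1/2 + 0 + 0 = 1/2
  P(P=1) = 0 + 1/4 + 0 = 1/4
  P(P=2) = 0 + 0 + 1/4 = 1/4
Marginal P(Q) (column sums):
  P(Q=0) = 1/2 + 0 + 0 = 1/2
  P(Q=1) = 0 + 1/4 + 0 = 1/4
  P(Q=2) = 0 + 0 + 1/4 = 1/4

H(P) = -[(1/2)·log₂(1/2) + (1/4)·log₂(1/4) + (1/4)·log₂(1/4)]
  = 0.5000 + 0.5000 + 0.5000
  = 1.5000 bits
H(Q) = -[(1/2)·log₂(1/2) + (1/4)·log₂(1/4) + (1/4)·log₂(1/4)]
  = 0.5000 + 0.5000 + 0.5000
  = 1.5000 bits
H(P,Q) = -[(1/2)·log₂(1/2) + (1/4)·log₂(1/4) + (1/4)·log₂(1/4)]
  = 0.5000 + 0.5000 + 0.5000
  = 1.5000 bits

I(P;Q) = H(P) + H(Q) - H(P,Q)
  = 1.5000 + 1.5000 - 1.5000
  = 1.5000 bits

Distribution 2 (U, V):
Marginal P(U) (row sums):
  P(U=0) = 3/16 + 0 = 3/16
  P(U=1) = 0 + 13/16 = 13/16
Marginal P(V) (column sums):
  P(V=0) = 3/16 + 0 = 3/16
  P(V=1) = 0 + 13/16 = 13/16

H(U) = -[(3/16)·log₂(3/16) + (13/16)·log₂(13/16)]
  = 0.4528 + 0.2434
  = 0.6962 bits
H(V) = -[(3/16)·log₂(3/16) + (13/16)·log₂(13/16)]
  = 0.4528 + 0.2434
  = 0.6962 bits
H(U,V) = -[(3/16)·log₂(3/16) + (13/16)·log₂(13/16)]
  = 0.4528 + 0.2434
  = 0.6962 bits

I(U;V) = H(U) + H(V) - H(U,V)
  = 0.6962 + 0.6962 - 0.6962
  = 0.6962 bits

I(P;Q) = 1.5000 bits > I(U;V) = 0.6962 bits, so (P, Q) has the higher mutual information (stronger dependence).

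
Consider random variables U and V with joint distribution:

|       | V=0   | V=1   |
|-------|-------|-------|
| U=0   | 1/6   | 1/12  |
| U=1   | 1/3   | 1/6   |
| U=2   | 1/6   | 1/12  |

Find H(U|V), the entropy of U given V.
Marginal P(V) (column sums):
  P(V=0) = 1/6 + 1/3 + 1/6 = 2/3
  P(V=1) = 1/12 + 1/6 + 1/12 = 1/3

H(U|V) = -Σ P(U,V)·log₂ P(U|V), where P(U|V) = P(U,V) / P(V)
  (U=0,V=0): P(U|V) = (1/6)/(2/3) = 1/4;  -(1/6)·log₂(1/4) = 0.3333
  (U=0,V=1): P(U|V) = (1/12)/(1/3) = 1/4;  -(1/12)·log₂(1/4) = 0.1667
  (U=1,V=0): P(U|V) = (1/3)/(2/3) = 1/2;  -(1/3)·log₂(1/2) = 0.3333
  (U=1,V=1): P(U|V) = (1/6)/(1/3) = 1/2;  -(1/6)·log₂(1/2) = 0.1667
  (U=2,V=0): P(U|V) = (1/6)/(2/3) = 1/4;  -(1/6)·log₂(1/4) = 0.3333
  (U=2,V=1): P(U|V) = (1/12)/(1/3) = 1/4;  -(1/12)·log₂(1/4) = 0.1667
H(U|V) = 0.3333 + 0.1667 + 0.3333 + 0.1667 + 0.3333 + 0.1667
  = 1.5000 bits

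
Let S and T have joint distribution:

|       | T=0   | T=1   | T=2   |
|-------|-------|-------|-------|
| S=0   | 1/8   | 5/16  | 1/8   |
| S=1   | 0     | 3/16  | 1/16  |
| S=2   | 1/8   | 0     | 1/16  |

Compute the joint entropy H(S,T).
H(S,T) = -Σ P(S,T) log₂ P(S,T), summed over the non-zero cells:
H(S,T) = -[(1/8)·log₂(1/8) + (5/16)·log₂(5/16) + (1/8)·log₂(1/8) + (3/16)·log₂(3/16) + (1/16)·log₂(1/16) + (1/8)·log₂(1/8) + (1/16)·log₂(1/16)]
  = 0.3750 + 0.5244 + 0.3750 + 0.4528 + 0.2500 + 0.3750 + 0.2500
  = 2.6022 bits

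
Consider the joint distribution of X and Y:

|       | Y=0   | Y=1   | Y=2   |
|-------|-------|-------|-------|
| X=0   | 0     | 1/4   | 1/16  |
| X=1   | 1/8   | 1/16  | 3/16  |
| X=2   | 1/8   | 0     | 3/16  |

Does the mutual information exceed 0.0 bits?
Marginal P(X) (row sums):
  P(X=0) = 0 + 1/4 + 1/16 = 5/16
  P(X=1) = 1/8 + 1/16 + 3/16 = 3/8
  P(X=2) = 1/8 + 0 + 3/16 = 5/16
Marginal P(Y) (column sums):
  P(Y=0) = 0 + 1/8 + 1/8 = 1/4
  P(Y=1) = 1/4 + 1/16 + 0 = 5/16
  P(Y=2) = 1/16 + 3/16 + 3/16 = 7/16

H(X) = -[(5/16)·log₂(5/16) + (3/8)·log₂(3/8) + (5/16)·log₂(5/16)]
  = 0.5244 + 0.5306 + 0.5244
  = 1.5794 bits
H(Y) = -[(1/4)·log₂(1/4) + (5/16)·log₂(5/16) + (7/16)·log₂(7/16)]
  = 0.5000 + 0.5244 + 0.5218
  = 1.5462 bits
H(X,Y) = -[(1/4)·log₂(1/4) + (1/16)·log₂(1/16) + (1/8)·log₂(1/8) + (1/16)·log₂(1/16) + (3/16)·log₂(3/16) + (1/8)·log₂(1/8) + (3/16)·log₂(3/16)]
  = 0.5000 + 0.2500 + 0.3750 + 0.2500 + 0.4528 + 0.3750 + 0.4528
  = 2.6556 bits

I(X;Y) = H(X) + H(Y) - H(X,Y)
  = 1.5794 + 1.5462 - 2.6556
  = 0.4700 bits

Yes. I(X;Y) = 0.4700 bits, which is > 0.0 bits.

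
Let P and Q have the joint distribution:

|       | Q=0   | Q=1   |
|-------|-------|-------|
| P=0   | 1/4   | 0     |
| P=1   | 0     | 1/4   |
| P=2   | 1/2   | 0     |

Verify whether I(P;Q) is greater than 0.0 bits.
Marginal P(P) (row sums):
  P(P=0) = 1/4 + 0 = 1/4
  P(P=1) = 0 + 1/4 = 1/4
  P(P=2) = 1/2 + 0 = 1/2
Marginal P(Q) (column sums):
  P(Q=0) = 1/4 + 0 + 1/2 = 3/4
  P(Q=1) = 0 + 1/4 + 0 = 1/4

H(P) = -[(1/4)·log₂(1/4) + (1/4)·log₂(1/4) + (1/2)·log₂(1/2)]
  = 0.5000 + 0.5000 + 0.5000
  = 1.5000 bits
H(Q) = -[(3/4)·log₂(3/4) + (1/4)·log₂(1/4)]
  = 0.3113 + 0.5000
  = 0.8113 bits
H(P,Q) = -[(1/4)·log₂(1/4) + (1/4)·log₂(1/4) + (1/2)·log₂(1/2)]
  = 0.5000 + 0.5000 + 0.5000
  = 1.5000 bits

I(P;Q) = H(P) + H(Q) - H(P,Q)
  = 1.5000 + 0.8113 - 1.5000
  = 0.8113 bits

Yes. I(P;Q) = 0.8113 bits, which is > 0.0 bits.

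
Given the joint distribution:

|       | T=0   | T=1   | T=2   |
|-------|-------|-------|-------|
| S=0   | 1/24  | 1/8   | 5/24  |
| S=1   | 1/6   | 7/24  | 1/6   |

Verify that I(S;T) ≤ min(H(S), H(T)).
Marginal P(S) (row sums):
  P(S=0) = 1/24 + 1/8 + 5/24 = 3/8
  P(S=1) = 1/6 + 7/24 + 1/6 = 5/8
Marginal P(T) (column sums):
  P(T=0) = 1/24 + 1/6 = 5/24
  P(T=1) = 1/8 + 7/24 = 5/12
  P(T=2) = 5/24 + 1/6 = 3/8

H(S) = -[(3/8)·log₂(3/8) + (5/8)·log₂(5/8)]
  = 0.5306 + 0.4238
  = 0.9544 bits
H(T) = -[(5/24)·log₂(5/24) + (5/12)·log₂(5/12) + (3/8)·log₂(3/8)]
  = 0.4715 + 0.5263 + 0.5306
  = 1.5284 bits
H(S,T) = -[(1/24)·log₂(1/24) + (1/8)·log₂(1/8) + (5/24)·log₂(5/24) + (1/6)·log₂(1/6) + (7/24)·log₂(7/24) + (1/6)·log₂(1/6)]
  = 0.1910 + 0.3750 + 0.4715 + 0.4308 + 0.5185 + 0.4308
  = 2.4176 bits

I(S;T) = H(S) + H(T) - H(S,T)
  = 0.9544 + 1.5284 - 2.4176
  = 0.0652 bits

min(H(S), H(T)) = min(0.9544, 1.5284) = 0.9544 bits
Since 0.0652 ≤ 0.9544, the bound is satisfied ✓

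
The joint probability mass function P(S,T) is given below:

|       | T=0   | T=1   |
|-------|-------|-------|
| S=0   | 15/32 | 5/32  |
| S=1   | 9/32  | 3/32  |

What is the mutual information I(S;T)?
Marginal P(S) (row sums):
  P(S=0) = 15/32 + 5/32 = 5/8
  P(S=1) = 9/32 + 3/32 = 3/8
Marginal P(T) (column sums):
  P(T=0) = 15/32 + 9/32 = 3/4
  P(T=1) = 5/32 + 3/32 = 1/4

H(S) = -[(5/8)·log₂(5/8) + (3/8)·log₂(3/8)]
  = 0.4238 + 0.5306
  = 0.9544 bits
H(T) = -[(3/4)·log₂(3/4) + (1/4)·log₂(1/4)]
  = 0.3113 + 0.5000
  = 0.8113 bits
H(S,T) = -[(15/32)·log₂(15/32) + (5/32)·log₂(5/32) + (9/32)·log₂(9/32) + (3/32)·log₂(3/32)]
  = 0.5124 + 0.4184 + 0.5147 + 0.3202
  = 1.7657 bits

I(S;T) = H(S) + H(T) - H(S,T)
  = 0.9544 + 0.8113 - 1.7657
  = 0.0000 bits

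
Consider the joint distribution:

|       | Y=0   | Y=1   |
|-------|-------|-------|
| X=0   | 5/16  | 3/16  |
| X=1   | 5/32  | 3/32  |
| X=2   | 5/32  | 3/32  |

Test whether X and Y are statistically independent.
Marginal P(X) (row sums):
  P(X=0) = 5/16 + 3/16 = 1/2
  P(X=1) = 5/32 + 3/32 = 1/4
  P(X=2) = 5/32 + 3/32 = 1/4
Marginal P(Y) (column sums):
  P(Y=0) = 5/16 + 5/32 + 5/32 = 5/8
  P(Y=1) = 3/16 + 3/32 + 3/32 = 3/8

X and Y are independent iff P(X=i,Y=j) = P(X=i)·P(Y=j) for every cell.
  P(X=0)·P(Y=0) = 1/2 × 5/8 = 5/16 = P(X=0,Y=0) ✓
  P(X=0)·P(Y=1) = 1/2 × 3/8 = 3/16 = P(X=0,Y=1) ✓
  P(X=1)·P(Y=0) = 1/4 × 5/8 = 5/32 = P(X=1,Y=0) ✓
  P(X=1)·P(Y=1) = 1/4 × 3/8 = 3/32 = P(X=1,Y=1) ✓
  P(X=2)·P(Y=0) = 1/4 × 5/8 = 5/32 = P(X=2,Y=0) ✓
  P(X=2)·P(Y=1) = 1/4 × 3/8 = 3/32 = P(X=2,Y=1) ✓

Yes, X and Y are independent: every cell factors, so I(X;Y) = 0 bits.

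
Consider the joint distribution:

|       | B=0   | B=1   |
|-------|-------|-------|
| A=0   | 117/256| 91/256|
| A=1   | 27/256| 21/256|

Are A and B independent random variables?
Marginal P(A) (row sums):
  P(A=0) = 117/256 + 91/256 = 13/16
  P(A=1) = 27/256 + 21/256 = 3/16
Marginal P(B) (column sums):
  P(B=0) = 117/256 + 27/256 = 9/16
  P(B=1) = 91/256 + 21/256 = 7/16

A and B are independent iff P(A=i,B=j) = P(A=i)·P(B=j) for every cell.
  P(A=0)·P(B=0) = 13/16 × 9/16 = 117/256 = P(A=0,B=0) ✓
  P(A=0)·P(B=1) = 13/16 × 7/16 = 91/256 = P(A=0,B=1) ✓
  P(A=1)·P(B=0) = 3/16 × 9/16 = 27/256 = P(A=1,B=0) ✓
  P(A=1)·P(B=1) = 3/16 × 7/16 = 21/256 = P(A=1,B=1) ✓

Yes, A and B are independent: every cell factors, so I(A;B) = 0 bits.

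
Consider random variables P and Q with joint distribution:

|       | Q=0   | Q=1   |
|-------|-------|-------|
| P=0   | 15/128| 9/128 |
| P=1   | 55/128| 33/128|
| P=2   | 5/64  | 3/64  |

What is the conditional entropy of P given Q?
Marginal P(Q) (column sums):
  P(Q=0) = 15/128 + 55/128 + 5/64 = 5/8
  P(Q=1) = 9/128 + 33/128 + 3/64 = 3/8

H(P|Q) = -Σ P(P,Q)·log₂ P(P|Q), where P(P|Q) = P(P,Q) / P(Q)
  (P=0,Q=0): P(P|Q) = (15/128)/(5/8) = 3/16;  -(15/128)·log₂(3/16) = 0.2830
  (P=0,Q=1): P(P|Q) = (9/128)/(3/8) = 3/16;  -(9/128)·log₂(3/16) = 0.1698
  (P=1,Q=0): P(P|Q) = (55/128)/(5/8) = 11/16;  -(55/128)·log₂(11/16) = 0.2323
  (P=1,Q=1): P(P|Q) = (33/128)/(3/8) = 11/16;  -(33/128)·log₂(11/16) = 0.1394
  (P=2,Q=0): P(P|Q) = (5/64)/(5/8) = 1/8;  -(5/64)·log₂(1/8) = 0.2344
  (P=2,Q=1): P(P|Q) = (3/64)/(3/8) = 1/8;  -(3/64)·log₂(1/8) = 0.1406
H(P|Q) = 0.2830 + 0.1698 + 0.2323 + 0.1394 + 0.2344 + 0.1406
  = 1.1995 bits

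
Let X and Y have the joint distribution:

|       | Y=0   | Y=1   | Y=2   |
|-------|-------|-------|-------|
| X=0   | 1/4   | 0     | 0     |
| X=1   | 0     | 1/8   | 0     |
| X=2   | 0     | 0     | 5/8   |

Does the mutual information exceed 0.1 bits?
Marginal P(X) (row sums):
  P(X=0) = 1/4 + 0 + 0 = 1/4
  P(X=1) = 0 + 1/8 + 0 = 1/8
  P(X=2) = 0 + 0 + 5/8 = 5/8
Marginal P(Y) (column sums):
  P(Y=0) = 1/4 + 0 + 0 = 1/4
  P(Y=1) = 0 + 1/8 + 0 = 1/8
  P(Y=2) = 0 + 0 + 5/8 = 5/8

H(X) = -[(1/4)·log₂(1/4) + (1/8)·log₂(1/8) + (5/8)·log₂(5/8)]
  = 0.5000 + 0.3750 + 0.4238
  = 1.2988 bits
H(Y) = -[(1/4)·log₂(1/4) + (1/8)·log₂(1/8) + (5/8)·log₂(5/8)]
  = 0.5000 + 0.3750 + 0.4238
  = 1.2988 bits
H(X,Y) = -[(1/4)·log₂(1/4) + (1/8)·log₂(1/8) + (5/8)·log₂(5/8)]
  = 0.5000 + 0.3750 + 0.4238
  = 1.2988 bits

I(X;Y) = H(X) + H(Y) - H(X,Y)
  = 1.2988 + 1.2988 - 1.2988
  = 1.2988 bits

Yes. I(X;Y) = 1.2988 bits, which is > 0.1 bits.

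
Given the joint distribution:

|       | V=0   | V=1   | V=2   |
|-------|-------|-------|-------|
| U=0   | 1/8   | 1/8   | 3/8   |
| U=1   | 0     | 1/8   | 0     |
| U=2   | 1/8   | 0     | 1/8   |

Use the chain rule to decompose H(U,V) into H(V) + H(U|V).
By the chain rule: H(U,V) = H(V) + H(U|V)

Marginal P(V) (column sums):
  P(V=0) = 1/8 + 0 + 1/8 = 1/4
  P(V=1) = 1/8 + 1/8 + 0 = 1/4
  P(V=2) = 3/8 + 0 + 1/8 = 1/2
H(V) = -[(1/4)·log₂(1/4) + (1/4)·log₂(1/4) + (1/2)·log₂(1/2)]
  = 0.5000 + 0.5000 + 0.5000
  = 1.5000 bits
H(U|V) = -Σ P(U,V)·log₂ P(U|V), where P(U|V) = P(U,V) / P(V)
  (cells with P(U,V) = 0 contribute 0)
  (U=0,V=0): P(U|V) = (1/8)/(1/4) = 1/2;  -(1/8)·log₂(1/2) = 0.1250
  (U=0,V=1): P(U|V) = (1/8)/(1/4) = 1/2;  -(1/8)·log₂(1/2) = 0.1250
  (U=0,V=2): P(U|V) = (3/8)/(1/2) = 3/4;  -(3/8)·log₂(3/4) = 0.1556
  (U=1,V=1): P(U|V) = (1/8)/(1/4) = 1/2;  -(1/8)·log₂(1/2) = 0.1250
  (U=2,V=0): P(U|V) = (1/8)/(1/4) = 1/2;  -(1/8)·log₂(1/2) = 0.1250
  (U=2,V=2): P(U|V) = (1/8)/(1/2) = 1/4;  -(1/8)·log₂(1/4) = 0.2500
H(U|V) = 0.1250 + 0.1250 + 0.1556 + 0.1250 + 0.1250 + 0.2500
  = 0.9056 bits

H(U,V) = H(V) + H(U|V) = 1.5000 + 0.9056 = 2.4056 bits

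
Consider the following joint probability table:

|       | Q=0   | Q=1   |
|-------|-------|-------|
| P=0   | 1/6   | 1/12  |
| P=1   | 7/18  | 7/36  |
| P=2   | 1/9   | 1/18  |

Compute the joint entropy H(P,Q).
H(P,Q) = -Σ P(P,Q) log₂ P(P,Q), summed over the non-zero cells:
H(P,Q) = -[(1/6)·log₂(1/6) + (1/12)·log₂(1/12) + (7/18)·log₂(7/18) + (7/36)·log₂(7/36) + (1/9)·log₂(1/9) + (1/18)·log₂(1/18)]
  = 0.4308 + 0.2987 + 0.5299 + 0.4594 + 0.3522 + 0.2317
  = 2.3027 bits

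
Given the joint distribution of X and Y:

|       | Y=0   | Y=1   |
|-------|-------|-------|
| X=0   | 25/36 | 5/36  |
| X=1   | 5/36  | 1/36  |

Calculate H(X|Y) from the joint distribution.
Marginal P(Y) (column sums):
  P(Y=0) = 25/36 + 5/36 = 5/6
  P(Y=1) = 5/36 + 1/36 = 1/6

H(X|Y) = -Σ P(X,Y)·log₂ P(X|Y), where P(X|Y) = P(X,Y) / P(Y)
  (X=0,Y=0): P(X|Y) = (25/36)/(5/6) = 5/6;  -(25/36)·log₂(5/6) = 0.1827
  (X=0,Y=1): P(X|Y) = (5/36)/(1/6) = 5/6;  -(5/36)·log₂(5/6) = 0.0365
  (X=1,Y=0): P(X|Y) = (5/36)/(5/6) = 1/6;  -(5/36)·log₂(1/6) = 0.3590
  (X=1,Y=1): P(X|Y) = (1/36)/(1/6) = 1/6;  -(1/36)·log₂(1/6) = 0.0718
H(X|Y) = 0.1827 + 0.0365 + 0.3590 + 0.0718
  = 0.6500 bits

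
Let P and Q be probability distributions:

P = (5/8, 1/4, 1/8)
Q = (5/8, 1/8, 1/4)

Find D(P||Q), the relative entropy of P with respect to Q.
D(P||Q) = Σ P(i) log₂(P(i)/Q(i))
  i=0: (5/8) × log₂((5/8)/(5/8)) = (5/8) × log₂(1) = 0.0000
  i=1: (1/4) × log₂((1/4)/(1/8)) = (1/4) × log₂(2) = 0.2500
  i=2: (1/8) × log₂((1/8)/(1/4)) = (1/8) × log₂(1/2) = -0.1250
D(P||Q) = 0.0000 + 0.2500 - 0.1250
  = 0.1250 bits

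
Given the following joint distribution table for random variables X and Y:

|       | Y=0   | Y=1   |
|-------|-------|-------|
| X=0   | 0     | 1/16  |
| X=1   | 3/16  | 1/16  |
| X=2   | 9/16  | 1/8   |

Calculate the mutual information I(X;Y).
Marginal P(X) (row sums):
  P(X=0) = 0 + 1/16 = 1/16
  P(X=1) = 3/16 + 1/16 = 1/4
  P(X=2) = 9/16 + 1/8 = 11/16
Marginal P(Y) (column sums):
  P(Y=0) = 0 + 3/16 + 9/16 = 3/4
  P(Y=1) = 1/16 + 1/16 + 1/8 = 1/4

H(X) = -[(1/16)·log₂(1/16) + (1/4)·log₂(1/4) + (11/16)·log₂(11/16)]
  = 0.2500 + 0.5000 + 0.3716
  = 1.1216 bits
H(Y) = -[(3/4)·log₂(3/4) + (1/4)·log₂(1/4)]
  = 0.3113 + 0.5000
  = 0.8113 bits
H(X,Y) = -[(1/16)·log₂(1/16) + (3/16)·log₂(3/16) + (1/16)·log₂(1/16) + (9/16)·log₂(9/16) + (1/8)·log₂(1/8)]
  = 0.2500 + 0.4528 + 0.2500 + 0.4669 + 0.3750
  = 1.7947 bits

I(X;Y) = H(X) + H(Y) - H(X,Y)
  = 1.1216 + 0.8113 - 1.7947
  = 0.1382 bits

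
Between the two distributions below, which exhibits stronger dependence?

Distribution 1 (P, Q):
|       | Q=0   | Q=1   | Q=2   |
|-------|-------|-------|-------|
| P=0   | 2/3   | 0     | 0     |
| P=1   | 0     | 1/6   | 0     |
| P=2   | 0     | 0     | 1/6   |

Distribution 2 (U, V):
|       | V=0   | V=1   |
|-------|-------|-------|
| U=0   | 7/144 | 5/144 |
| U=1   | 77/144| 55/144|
Distribution 1 (P, Q):
Marginal P(P) (row sums):
  P(P=0) = 2/3 + 0 + 0 = 2/3
  P(P=1) = 0 + 1/6 + 0 = 1/6
  P(P=2) = 0 + 0 + 1/6 = 1/6
Marginal P(Q) (column sums):
  P(Q=0) = 2/3 + 0 + 0 = 2/3
  P(Q=1) = 0 + 1/6 + 0 = 1/6
  P(Q=2) = 0 + 0 + 1/6 = 1/6

H(P) = -[(2/3)·log₂(2/3) + (1/6)·log₂(1/6) + (1/6)·log₂(1/6)]
  = 0.3900 + 0.4308 + 0.4308
  = 1.2516 bits
H(Q) = -[(2/3)·log₂(2/3) + (1/6)·log₂(1/6) + (1/6)·log₂(1/6)]
  = 0.3900 + 0.4308 + 0.4308
  = 1.2516 bits
H(P,Q) = -[(2/3)·log₂(2/3) + (1/6)·log₂(1/6) + (1/6)·log₂(1/6)]
  = 0.3900 + 0.4308 + 0.4308
  = 1.2516 bits

I(P;Q) = H(P) + H(Q) - H(P,Q)
  = 1.2516 + 1.2516 - 1.2516
  = 1.2516 bits

Distribution 2 (U, V):
Marginal P(U) (row sums):
  P(U=0) = 7/144 + 5/144 = 1/12
  P(U=1) = 77/144 + 55/144 = 11/12
Marginal P(V) (column sums):
  P(V=0) = 7/144 + 77/144 = 7/12
  P(V=1) = 5/144 + 55/144 = 5/12

H(U) = -[(1/12)·log₂(1/12) + (11/12)·log₂(11/12)]
  = 0.2987 + 0.1151
  = 0.4138 bits
H(V) = -[(7/12)·log₂(7/12) + (5/12)·log₂(5/12)]
  = 0.4536 + 0.5263
  = 0.9799 bits
H(U,V) = -[(7/144)·log₂(7/144) + (5/144)·log₂(5/144) + (77/144)·log₂(77/144) + (55/144)·log₂(55/144)]
  = 0.2121 + 0.1683 + 0.4829 + 0.5304
  = 1.3937 bits

I(U;V) = H(U) + H(V) - H(U,V)
  = 0.4138 + 0.9799 - 1.3937
  = 0.0000 bits

I(P;Q) = 1.2516 bits > I(U;V) = 0.0000 bits, so (P, Q) has the higher mutual information (stronger dependence).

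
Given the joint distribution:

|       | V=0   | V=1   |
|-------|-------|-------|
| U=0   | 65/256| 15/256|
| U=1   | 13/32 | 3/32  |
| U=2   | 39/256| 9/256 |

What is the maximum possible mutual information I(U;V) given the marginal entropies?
The upper bound on mutual information is I(U;V) ≤ min(H(U), H(V)).

Marginal P(U) (row sums):
  P(U=0) = 65/256 + 15/256 = 5/16
  P(U=1) = 13/32 + 3/32 = 1/2
  P(U=2) = 39/256 + 9/256 = 3/16
Marginal P(V) (column sums):
  P(V=0) = 65/256 + 13/32 + 39/256 = 13/16
  P(V=1) = 15/256 + 3/32 + 9/256 = 3/16

H(U) = -[(5/16)·log₂(5/16) + (1/2)·log₂(1/2) + (3/16)·log₂(3/16)]
  = 0.5244 + 0.5000 + 0.4528
  = 1.4772 bits
H(V) = -[(13/16)·log₂(13/16) + (3/16)·log₂(3/16)]
  = 0.2434 + 0.4528
  = 0.6962 bits

Maximum possible I(U;V) = min(1.4772, 0.6962) = 0.6962 bits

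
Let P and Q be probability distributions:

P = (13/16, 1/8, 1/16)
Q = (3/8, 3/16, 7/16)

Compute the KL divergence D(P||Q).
D(P||Q) = Σ P(i) log₂(P(i)/Q(i))
  i=0: (13/16) × log₂((13/16)/(3/8)) = (13/16) × log₂(13/6) = 0.9063
  i=1: (1/8) × log₂((1/8)/(3/16)) = (1/8) × log₂(2/3) = -0.0731
  i=2: (1/16) × log₂((1/16)/(7/16)) = (1/16) × log₂(1/7) = -0.1755
D(P||Q) = 0.9063 - 0.0731 - 0.1755
  = 0.6577 bits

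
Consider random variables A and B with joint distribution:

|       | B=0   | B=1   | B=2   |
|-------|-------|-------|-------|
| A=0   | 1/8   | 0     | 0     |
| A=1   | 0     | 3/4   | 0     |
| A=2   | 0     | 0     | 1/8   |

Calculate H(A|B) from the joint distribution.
Marginal P(B) (column sums):
  P(B=0) = 1/8 + 0 + 0 = 1/8
  P(B=1) = 0 + 3/4 + 0 = 3/4
  P(B=2) = 0 + 0 + 1/8 = 1/8

H(A|B) = -Σ P(A,B)·log₂ P(A|B), where P(A|B) = P(A,B) / P(B)
  (cells with P(A,B) = 0 contribute 0)
  (A=0,B=0): P(A|B) = (1/8)/(1/8) = 1;  -(1/8)·log₂(1) = 0.0000
  (A=1,B=1): P(A|B) = (3/4)/(3/4) = 1;  -(3/4)·log₂(1) = 0.0000
  (A=2,B=2): P(A|B) = (1/8)/(1/8) = 1;  -(1/8)·log₂(1) = 0.0000
H(A|B) = 0.0000 + 0.0000 + 0.0000
  = 0.0000 bits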